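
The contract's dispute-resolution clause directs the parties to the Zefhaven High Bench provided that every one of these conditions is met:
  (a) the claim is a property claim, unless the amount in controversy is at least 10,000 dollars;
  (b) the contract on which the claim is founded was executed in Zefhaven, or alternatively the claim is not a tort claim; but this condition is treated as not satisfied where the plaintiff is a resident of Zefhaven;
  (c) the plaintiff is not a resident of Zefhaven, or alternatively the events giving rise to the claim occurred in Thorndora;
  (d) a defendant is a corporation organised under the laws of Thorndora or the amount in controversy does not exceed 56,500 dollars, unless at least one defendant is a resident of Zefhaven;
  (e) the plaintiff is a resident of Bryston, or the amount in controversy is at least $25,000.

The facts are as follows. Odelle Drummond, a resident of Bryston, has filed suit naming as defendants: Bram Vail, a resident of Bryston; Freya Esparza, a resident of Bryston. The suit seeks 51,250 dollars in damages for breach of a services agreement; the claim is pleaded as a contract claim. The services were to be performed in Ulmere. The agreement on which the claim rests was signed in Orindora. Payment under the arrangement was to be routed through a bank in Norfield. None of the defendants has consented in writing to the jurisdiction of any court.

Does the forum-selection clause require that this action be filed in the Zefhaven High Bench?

Yes

The Zefhaven High Bench:
  (a) The claim is a contract claim, not a property claim. But the amount in controversy is $51,250, which meets the USD 10,000 floor, and the 'unless' clause therefore excuses the requirement. Satisfied.
  (b) The claim is a contract claim, not a tort claim, so this disjunct is met. And the carve-out is inapplicable — the plaintiff resides in Bryston, not Zefhaven. Condition met.
  (c) The plaintiff resides in Bryston, which is not Zefhaven, so one alternative holds. Satisfied.
  (d) The amount in controversy is $51,250, within the USD 56,500 ceiling, so one alternative holds. Met.
  (e) The plaintiff resides in Bryston — that alternative is enough. Met.
  → The clause applies.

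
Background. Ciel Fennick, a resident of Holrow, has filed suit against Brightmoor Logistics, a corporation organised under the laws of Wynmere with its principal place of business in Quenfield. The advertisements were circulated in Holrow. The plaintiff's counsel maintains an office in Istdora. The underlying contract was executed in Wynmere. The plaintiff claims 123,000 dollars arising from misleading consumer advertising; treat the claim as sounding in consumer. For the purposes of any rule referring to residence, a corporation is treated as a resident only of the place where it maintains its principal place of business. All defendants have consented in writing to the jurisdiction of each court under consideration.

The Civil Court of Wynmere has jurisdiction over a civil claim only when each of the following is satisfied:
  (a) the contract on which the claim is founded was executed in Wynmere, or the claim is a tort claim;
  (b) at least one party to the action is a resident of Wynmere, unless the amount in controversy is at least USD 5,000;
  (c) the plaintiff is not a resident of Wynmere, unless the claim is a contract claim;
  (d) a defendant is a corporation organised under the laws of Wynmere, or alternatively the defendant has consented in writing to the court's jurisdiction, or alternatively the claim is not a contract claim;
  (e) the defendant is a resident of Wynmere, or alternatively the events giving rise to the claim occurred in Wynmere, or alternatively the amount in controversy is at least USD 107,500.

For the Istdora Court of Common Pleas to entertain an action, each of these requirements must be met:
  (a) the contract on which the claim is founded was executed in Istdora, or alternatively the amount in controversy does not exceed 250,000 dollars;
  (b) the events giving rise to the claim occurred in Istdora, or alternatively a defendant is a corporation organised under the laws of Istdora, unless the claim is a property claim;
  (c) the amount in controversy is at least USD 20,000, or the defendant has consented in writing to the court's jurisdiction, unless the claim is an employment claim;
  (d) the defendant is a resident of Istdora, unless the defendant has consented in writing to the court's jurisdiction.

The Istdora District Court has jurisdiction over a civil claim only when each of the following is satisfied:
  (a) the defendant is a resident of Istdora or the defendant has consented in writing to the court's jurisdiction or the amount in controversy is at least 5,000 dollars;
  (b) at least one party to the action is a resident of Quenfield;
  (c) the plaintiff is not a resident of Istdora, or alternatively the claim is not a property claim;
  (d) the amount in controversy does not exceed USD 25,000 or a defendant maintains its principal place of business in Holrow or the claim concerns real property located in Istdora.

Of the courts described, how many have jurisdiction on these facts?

1

The Civil Court of Wynmere:
  (a) The contract was executed in Wynmere, so one alternative holds. Met.
  (b) No party resides in Wynmere. However, the amount in controversy is 123,000 dollars, which meets the $5,000 floor, so the 'unless' proviso supplies this condition. Condition met.
  (c) The plaintiff resides in Holrow, which is not Wynmere. Met.
  (d) Brightmoor Logistics is organised under the laws of Wynmere, so one alternative holds. Satisfied.
  (e) The amount in controversy is USD 123,000, which meets the $107,500 floor, so this disjunct is met. Satisfied.
  → The court has jurisdiction.
The Istdora Court of Common Pleas:
  (a) The amount in controversy is 123,000 dollars, within the $250,000 ceiling, which satisfies one of the alternatives. Satisfied.
  (b) The operative events occurred in Holrow, not Istdora; the corporate defendant(s) are organised in Wynmere, not Istdora — every alternative fails. And the claim is a consumer claim, not a property claim, so the proviso does not save it. Not satisfied.
  (c) The amount in controversy is $123,000, which meets the $20,000 floor, which satisfies one of the alternatives. Met.
  (d) The defendant resides in Quenfield, not Istdora. But every defendant has filed written consent, and the 'unless' clause therefore excuses the requirement. Condition met.
  → The court lacks jurisdiction.
The Istdora District Court:
  (a) Every defendant has filed written consent — that alternative is enough. Condition met.
  (b) Brightmoor Logistics resides in Quenfield. Met.
  (c) The plaintiff resides in Holrow, which is not Istdora, which satisfies one of the alternatives. Condition met.
  (d) The amount in controversy is 123,000 dollars, above the $25,000 ceiling; the corporate defendant(s) have their principal place of business in Quenfield, not Holrow; the claim does not concern real property — no alternative holds. Condition not met.
  → Not every requirement is met — no jurisdiction.
Courts with jurisdiction: the Civil Court of Wynmere — 1 in total.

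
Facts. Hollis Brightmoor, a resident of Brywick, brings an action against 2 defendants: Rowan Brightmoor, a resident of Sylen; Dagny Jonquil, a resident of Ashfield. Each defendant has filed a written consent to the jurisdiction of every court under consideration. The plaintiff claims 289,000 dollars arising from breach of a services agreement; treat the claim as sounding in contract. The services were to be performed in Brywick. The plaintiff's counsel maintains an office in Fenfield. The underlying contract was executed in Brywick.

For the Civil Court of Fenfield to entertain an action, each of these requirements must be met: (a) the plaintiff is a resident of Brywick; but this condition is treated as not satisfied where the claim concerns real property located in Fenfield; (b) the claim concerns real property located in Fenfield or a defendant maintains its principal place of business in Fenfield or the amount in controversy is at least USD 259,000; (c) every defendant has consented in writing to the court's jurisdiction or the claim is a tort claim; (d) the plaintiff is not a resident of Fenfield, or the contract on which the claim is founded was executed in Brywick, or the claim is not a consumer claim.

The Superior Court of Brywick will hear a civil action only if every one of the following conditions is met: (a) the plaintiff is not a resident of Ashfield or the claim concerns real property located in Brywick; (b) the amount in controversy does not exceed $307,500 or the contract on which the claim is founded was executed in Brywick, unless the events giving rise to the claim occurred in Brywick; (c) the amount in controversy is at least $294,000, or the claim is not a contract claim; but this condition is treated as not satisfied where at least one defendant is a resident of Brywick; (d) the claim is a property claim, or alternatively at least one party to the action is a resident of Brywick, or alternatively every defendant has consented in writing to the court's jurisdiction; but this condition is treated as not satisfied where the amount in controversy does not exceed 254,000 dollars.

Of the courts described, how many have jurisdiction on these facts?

The Civil Court of Fenfield:
  (a) The plaintiff resides in Brywick. The carve-out does not apply: the claim does not concern real property. Met.
  (b) The amount in controversy is USD 289,000, which meets the 259,000 dollars floor, so this disjunct is met. Satisfied.
  (c) Every defendant has filed written consent, so this disjunct is met. Met.
  (d) The plaintiff resides in Brywick, which is not Fenfield, which satisfies one of the alternatives. Met.
  → The court has jurisdiction.
The Superior Court of Brywick:
  (a) The plaintiff resides in Brywick, which is not Ashfield — that alternative is enough. Satisfied.
  (b) The amount in controversy is USD 289,000, within the USD 307,500 ceiling, so one alternative holds. Satisfied.
  (c) The amount in controversy is USD 289,000, below the 294,000 dollars floor; the claim is a contract claim — every alternative fails. Condition not met.
  (d) Hollis Brightmoor resides in Brywick — that alternative is enough. The exception is not triggered, since the amount in controversy is $289,000, above the USD 254,000 ceiling. Satisfied.
  → At least one condition fails; no jurisdiction.
Courts with jurisdiction: the Civil Court of Fenfield — 1 in total.

1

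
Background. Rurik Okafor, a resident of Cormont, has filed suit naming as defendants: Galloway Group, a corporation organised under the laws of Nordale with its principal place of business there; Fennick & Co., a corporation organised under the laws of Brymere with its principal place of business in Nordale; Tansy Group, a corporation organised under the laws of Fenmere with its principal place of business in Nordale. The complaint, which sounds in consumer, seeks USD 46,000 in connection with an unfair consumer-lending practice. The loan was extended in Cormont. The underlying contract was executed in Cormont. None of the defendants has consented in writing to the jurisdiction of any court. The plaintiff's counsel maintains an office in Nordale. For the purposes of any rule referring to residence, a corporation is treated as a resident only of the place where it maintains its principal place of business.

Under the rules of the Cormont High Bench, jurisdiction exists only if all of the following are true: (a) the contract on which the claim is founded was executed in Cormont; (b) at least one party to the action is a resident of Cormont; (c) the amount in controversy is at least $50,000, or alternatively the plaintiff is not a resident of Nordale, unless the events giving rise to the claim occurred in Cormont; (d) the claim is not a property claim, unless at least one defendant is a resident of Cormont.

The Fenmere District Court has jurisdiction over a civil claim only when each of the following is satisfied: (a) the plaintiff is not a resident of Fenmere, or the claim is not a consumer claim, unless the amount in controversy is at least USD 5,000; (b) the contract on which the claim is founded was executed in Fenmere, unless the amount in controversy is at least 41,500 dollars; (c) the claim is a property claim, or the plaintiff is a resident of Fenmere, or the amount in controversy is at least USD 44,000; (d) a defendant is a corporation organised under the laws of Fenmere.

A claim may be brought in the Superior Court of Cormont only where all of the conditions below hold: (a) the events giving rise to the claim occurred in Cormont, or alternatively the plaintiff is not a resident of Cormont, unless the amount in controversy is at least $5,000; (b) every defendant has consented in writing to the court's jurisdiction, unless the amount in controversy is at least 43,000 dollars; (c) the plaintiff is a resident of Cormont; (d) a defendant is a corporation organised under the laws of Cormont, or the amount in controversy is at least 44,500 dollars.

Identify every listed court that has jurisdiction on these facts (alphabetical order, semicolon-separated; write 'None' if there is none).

The Cormont High Bench:
  (a) The contract was executed in Cormont. Met.
  (b) Rurik Okafor resides in Cormont. Condition met.
  (c) The plaintiff resides in Cormont, which is not Nordale, so one alternative holds. Met.
  (d) The claim is a consumer claim, not a property claim. Condition met.
  → Jurisdiction lies.
The Fenmere District Court:
  (a) The plaintiff resides in Cormont, which is not Fenmere — that alternative is enough. Satisfied.
  (b) The contract was executed in Cormont, not Fenmere. But the amount in controversy is $46,000, which meets the $41,500 floor, and the 'unless' clause therefore excuses the requirement. Condition met.
  (c) The amount in controversy is USD 46,000, which meets the $44,000 floor, so one alternative holds. Met.
  (d) Tansy Group is organised under the laws of Fenmere. Met.
  → All conditions met; jurisdiction exists.
The Superior Court of Cormont:
  (a) The operative events occurred in Cormont, which satisfies one of the alternatives. Condition met.
  (b) No such written consent has been filed. However, the amount in controversy is 46,000 dollars, which meets the $43,000 floor, so the 'unless' proviso supplies this condition. Satisfied.
  (c) The plaintiff resides in Cormont. Met.
  (d) The amount in controversy is 46,000 dollars, which meets the USD 44,500 floor, so one alternative holds. Condition met.
  → All conditions met; jurisdiction exists.

the Cormont High Bench; the Fenmere District Court; the Superior Court of Cormont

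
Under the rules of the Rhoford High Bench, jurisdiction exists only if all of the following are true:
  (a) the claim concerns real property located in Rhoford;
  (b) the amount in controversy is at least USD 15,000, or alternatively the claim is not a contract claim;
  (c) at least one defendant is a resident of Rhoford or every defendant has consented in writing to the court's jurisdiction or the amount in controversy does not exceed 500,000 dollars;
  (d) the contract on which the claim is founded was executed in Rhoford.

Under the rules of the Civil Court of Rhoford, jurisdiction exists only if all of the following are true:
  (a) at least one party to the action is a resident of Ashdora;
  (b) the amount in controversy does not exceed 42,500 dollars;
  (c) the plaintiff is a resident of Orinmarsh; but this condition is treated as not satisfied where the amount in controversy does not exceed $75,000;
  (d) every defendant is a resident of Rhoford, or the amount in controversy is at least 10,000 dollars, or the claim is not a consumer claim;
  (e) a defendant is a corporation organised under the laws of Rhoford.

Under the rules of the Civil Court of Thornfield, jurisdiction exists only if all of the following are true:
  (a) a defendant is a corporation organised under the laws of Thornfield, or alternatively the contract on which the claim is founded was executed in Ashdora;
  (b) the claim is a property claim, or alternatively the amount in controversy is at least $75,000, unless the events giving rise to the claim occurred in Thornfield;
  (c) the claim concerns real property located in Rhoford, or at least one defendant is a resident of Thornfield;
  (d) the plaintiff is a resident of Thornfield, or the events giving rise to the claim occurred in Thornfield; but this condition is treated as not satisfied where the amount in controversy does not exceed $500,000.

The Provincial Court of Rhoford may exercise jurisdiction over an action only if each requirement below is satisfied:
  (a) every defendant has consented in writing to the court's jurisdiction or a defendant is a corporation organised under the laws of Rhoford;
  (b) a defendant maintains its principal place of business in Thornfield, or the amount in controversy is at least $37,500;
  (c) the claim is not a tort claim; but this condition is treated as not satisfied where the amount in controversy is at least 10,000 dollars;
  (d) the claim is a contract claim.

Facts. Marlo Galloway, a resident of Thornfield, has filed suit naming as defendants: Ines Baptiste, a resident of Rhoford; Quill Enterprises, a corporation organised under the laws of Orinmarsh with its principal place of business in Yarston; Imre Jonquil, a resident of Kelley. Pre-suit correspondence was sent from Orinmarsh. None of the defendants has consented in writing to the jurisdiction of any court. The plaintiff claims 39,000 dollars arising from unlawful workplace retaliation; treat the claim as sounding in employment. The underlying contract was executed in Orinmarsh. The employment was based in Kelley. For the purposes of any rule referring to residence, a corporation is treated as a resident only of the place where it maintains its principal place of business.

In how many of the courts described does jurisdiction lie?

0

The Rhoford High Bench:
  (a) The claim does not concern real property. Not met.
  (b) The amount in controversy is USD 39,000, which meets the USD 15,000 floor, so one alternative holds. Satisfied.
  (c) Ines Baptiste resides in Rhoford, so this disjunct is met. Satisfied.
  (d) The contract was executed in Orinmarsh, not Rhoford. Condition not met.
  → No jurisdiction.
The Civil Court of Rhoford:
  (a) No party resides in Ashdora. Not satisfied.
  (b) The amount in controversy is USD 39,000, within the $42,500 ceiling. Met.
  (c) The plaintiff resides in Thornfield, not Orinmarsh. Not satisfied.
  (d) The amount in controversy is 39,000 dollars, which meets the 10,000 dollars floor, so this disjunct is met. Met.
  (e) The corporate defendant(s) are organised in Orinmarsh, not Rhoford. Fails.
  → Not every requirement is met — no jurisdiction.
The Civil Court of Thornfield:
  (a) The corporate defendant(s) are organised in Orinmarsh, not Thornfield; the contract was executed in Orinmarsh, not Ashdora — every alternative fails. Fails.
  (b) The claim is an employment claim, not a property claim; the amount in controversy is 39,000 dollars, below the 75,000 dollars floor — none of the alternatives is met. And the operative events occurred in Kelley, not Thornfield, so the proviso does not save it. Not satisfied.
  (c) The claim does not concern real property; no defendant resides in Thornfield (they reside in Rhoford, Yarston, Kelley) — none of the alternatives is met. Not met.
  (d) The plaintiff resides in Thornfield, which satisfies one of the alternatives. But the amount in controversy is USD 39,000, within the 500,000 dollars ceiling, triggering the carve-out and defeating this condition. Not satisfied.
  → Not every requirement is met — no jurisdiction.
The Provincial Court of Rhoford:
  (a) No such written consent has been filed; the corporate defendant(s) are organised in Orinmarsh, not Rhoford — none of the alternatives is met. Fails.
  (b) The amount in controversy is 39,000 dollars, which meets the USD 37,500 floor, so this disjunct is met. Condition met.
  (c) The claim is an employment claim, not a tort claim. But the carve-out bites: the amount in controversy is $39,000, which meets the $10,000 floor. Condition not met.
  (d) The claim is an employment claim, not a contract claim. Not met.
  → No jurisdiction.
No court satisfies all of its conditions.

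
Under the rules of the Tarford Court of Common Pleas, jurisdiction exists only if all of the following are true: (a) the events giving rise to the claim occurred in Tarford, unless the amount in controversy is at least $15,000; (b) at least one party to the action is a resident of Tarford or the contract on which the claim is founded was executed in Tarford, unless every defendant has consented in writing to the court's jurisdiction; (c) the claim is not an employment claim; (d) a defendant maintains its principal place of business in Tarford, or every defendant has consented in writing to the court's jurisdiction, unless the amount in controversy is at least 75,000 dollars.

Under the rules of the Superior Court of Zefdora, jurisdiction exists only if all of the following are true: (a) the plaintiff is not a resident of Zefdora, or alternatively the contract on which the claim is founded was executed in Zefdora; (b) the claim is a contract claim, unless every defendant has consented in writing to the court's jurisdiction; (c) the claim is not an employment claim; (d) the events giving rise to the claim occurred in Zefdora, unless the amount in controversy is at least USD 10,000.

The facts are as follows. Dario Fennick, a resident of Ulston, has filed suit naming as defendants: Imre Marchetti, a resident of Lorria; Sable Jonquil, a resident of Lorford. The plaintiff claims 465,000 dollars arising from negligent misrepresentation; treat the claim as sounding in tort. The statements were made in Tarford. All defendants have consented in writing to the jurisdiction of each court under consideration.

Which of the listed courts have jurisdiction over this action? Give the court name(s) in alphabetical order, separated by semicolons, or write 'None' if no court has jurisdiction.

The Tarford Court of Common Pleas:
  (a) The operative events occurred in Tarford. Satisfied.
  (b) No party resides in Tarford; no contract (and hence no place of execution) is alleged — no alternative holds. However, every defendant has filed written consent, so the 'unless' proviso supplies this condition. Condition met.
  (c) The claim is a tort claim, not an employment claim. Condition met.
  (d) Every defendant has filed written consent, so this disjunct is met. Satisfied.
  → All conditions met; jurisdiction exists.
The Superior Court of Zefdora:
  (a) The plaintiff resides in Ulston, which is not Zefdora — that alternative is enough. Met.
  (b) The claim is a tort claim, not a contract claim. But every defendant has filed written consent, and the 'unless' clause therefore excuses the requirement. Satisfied.
  (c) The claim is a tort claim, not an employment claim. Condition met.
  (d) The operative events occurred in Tarford, not Zefdora. The proviso rescues it, though: the amount in controversy is 465,000 dollars, which meets the 10,000 dollars floor. Satisfied.
  → The court has jurisdiction.

the Superior Court of Zefdora; the Tarford Court of Common Pleas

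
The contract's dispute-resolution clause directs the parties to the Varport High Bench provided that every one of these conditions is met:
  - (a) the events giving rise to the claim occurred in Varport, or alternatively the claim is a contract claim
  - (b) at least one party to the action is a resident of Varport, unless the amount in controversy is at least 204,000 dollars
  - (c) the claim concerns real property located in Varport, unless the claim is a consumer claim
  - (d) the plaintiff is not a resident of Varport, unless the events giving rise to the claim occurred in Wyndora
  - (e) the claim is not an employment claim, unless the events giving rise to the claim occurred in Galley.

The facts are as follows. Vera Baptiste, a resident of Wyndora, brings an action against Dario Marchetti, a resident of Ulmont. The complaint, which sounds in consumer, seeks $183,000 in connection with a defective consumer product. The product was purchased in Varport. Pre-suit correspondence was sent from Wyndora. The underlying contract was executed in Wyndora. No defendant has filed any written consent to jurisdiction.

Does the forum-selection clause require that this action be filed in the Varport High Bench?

No

The Varport High Bench:
  (a) The operative events occurred in Varport, so this disjunct is met. Condition met.
  (b) No party resides in Varport. And the amount in controversy is $183,000, below the 204,000 dollars floor, so the proviso does not save it. Not met.
  (c) The claim does not concern real property. The proviso rescues it, though: the claim is a consumer claim. Met.
  (d) The plaintiff resides in Wyndora, which is not Varport. Met.
  (e) The claim is a consumer claim, not an employment claim. Met.
  → The clause does not apply.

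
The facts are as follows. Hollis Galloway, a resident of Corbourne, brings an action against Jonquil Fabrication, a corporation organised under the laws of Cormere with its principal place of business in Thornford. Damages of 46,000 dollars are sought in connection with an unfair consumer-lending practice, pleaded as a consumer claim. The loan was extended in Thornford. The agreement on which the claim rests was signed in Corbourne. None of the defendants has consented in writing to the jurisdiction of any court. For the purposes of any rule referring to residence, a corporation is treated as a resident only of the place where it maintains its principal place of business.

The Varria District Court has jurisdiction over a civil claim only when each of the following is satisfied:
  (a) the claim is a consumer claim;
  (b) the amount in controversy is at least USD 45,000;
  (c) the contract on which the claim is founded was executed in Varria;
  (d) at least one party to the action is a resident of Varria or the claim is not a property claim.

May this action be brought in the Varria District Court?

No

The Varria District Court:
  (a) The claim is a consumer claim. Met.
  (b) The amount in controversy is 46,000 dollars, which meets the USD 45,000 floor. Satisfied.
  (c) The contract was executed in Corbourne, not Varria. Condition not met.
  (d) The claim is a consumer claim, not a property claim, so this disjunct is met. Satisfied.
  → Not every requirement is met — no jurisdiction.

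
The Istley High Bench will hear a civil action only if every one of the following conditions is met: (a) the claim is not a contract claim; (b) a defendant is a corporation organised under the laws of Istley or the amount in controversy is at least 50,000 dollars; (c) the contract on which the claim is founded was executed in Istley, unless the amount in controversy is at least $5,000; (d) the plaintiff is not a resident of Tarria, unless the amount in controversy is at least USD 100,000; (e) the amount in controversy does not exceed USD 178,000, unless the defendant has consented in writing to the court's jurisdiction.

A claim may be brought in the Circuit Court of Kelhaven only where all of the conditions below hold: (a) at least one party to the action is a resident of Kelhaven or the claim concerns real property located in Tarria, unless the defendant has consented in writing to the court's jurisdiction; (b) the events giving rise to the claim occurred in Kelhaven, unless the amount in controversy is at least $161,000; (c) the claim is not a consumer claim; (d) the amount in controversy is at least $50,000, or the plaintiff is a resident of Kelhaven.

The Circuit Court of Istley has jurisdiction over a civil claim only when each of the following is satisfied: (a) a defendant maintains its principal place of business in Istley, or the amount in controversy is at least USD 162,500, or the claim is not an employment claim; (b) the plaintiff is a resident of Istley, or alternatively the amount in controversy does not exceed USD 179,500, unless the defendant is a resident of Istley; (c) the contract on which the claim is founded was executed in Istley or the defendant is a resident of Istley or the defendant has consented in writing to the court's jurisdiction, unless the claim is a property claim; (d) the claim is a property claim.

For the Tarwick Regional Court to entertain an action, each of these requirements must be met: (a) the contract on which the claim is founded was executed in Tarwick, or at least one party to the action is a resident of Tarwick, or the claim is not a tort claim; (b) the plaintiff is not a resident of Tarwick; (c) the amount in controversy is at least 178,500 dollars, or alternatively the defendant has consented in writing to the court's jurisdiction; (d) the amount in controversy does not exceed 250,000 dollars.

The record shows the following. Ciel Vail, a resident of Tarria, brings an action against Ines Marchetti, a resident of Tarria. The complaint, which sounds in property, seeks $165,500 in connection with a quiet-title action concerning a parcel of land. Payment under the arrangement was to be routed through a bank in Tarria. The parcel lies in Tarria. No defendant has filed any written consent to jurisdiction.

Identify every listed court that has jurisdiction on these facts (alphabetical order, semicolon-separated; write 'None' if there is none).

the Circuit Court of Istley; the Circuit Court of Kelhaven; the Istley High Bench

The Istley High Bench:
  (a) The claim is a property claim, not a contract claim. Satisfied.
  (b) The amount in controversy is 165,500 dollars, which meets the $50,000 floor — that alternative is enough. Satisfied.
  (c) No contract (and hence no place of execution) is alleged. The proviso rescues it, though: the amount in controversy is USD 165,500, which meets the USD 5,000 floor. Condition met.
  (d) The plaintiff resides in Tarria. The proviso rescues it, though: the amount in controversy is 165,500 dollars, which meets the USD 100,000 floor. Met.
  (e) The amount in controversy is $165,500, within the USD 178,000 ceiling. Satisfied.
  → Every requirement is satisfied — jurisdiction.
The Circuit Court of Kelhaven:
  (a) The property lies in Tarria — that alternative is enough. Satisfied.
  (b) The operative events occurred in Tarria, not Kelhaven. But the amount in controversy is 165,500 dollars, which meets the $161,000 floor, and the 'unless' clause therefore excuses the requirement. Satisfied.
  (c) The claim is a property claim, not a consumer claim. Met.
  (d) The amount in controversy is 165,500 dollars, which meets the 50,000 dollars floor, which satisfies one of the alternatives. Satisfied.
  → Jurisdiction lies.
The Circuit Court of Istley:
  (a) The amount in controversy is 165,500 dollars, which meets the 162,500 dollars floor, so this disjunct is met. Met.
  (b) The amount in controversy is 165,500 dollars, within the USD 179,500 ceiling — that alternative is enough. Condition met.
  (c) No contract (and hence no place of execution) is alleged; the defendant resides in Tarria, not Istley; no such written consent has been filed — no alternative holds. However, the claim is a property claim, so the 'unless' proviso supplies this condition. Condition met.
  (d) The claim is a property claim. Condition met.
  → Jurisdiction lies.
The Tarwick Regional Court:
  (a) The claim is a property claim, not a tort claim, which satisfies one of the alternatives. Met.
  (b) The plaintiff resides in Tarria, which is not Tarwick. Met.
  (c) The amount in controversy is USD 165,500, below the 178,500 dollars floor; no such written consent has been filed — none of the alternatives is met. Not met.
  (d) The amount in controversy is $165,500, within the USD 250,000 ceiling. Satisfied.
  → Not every requirement is met — no jurisdiction.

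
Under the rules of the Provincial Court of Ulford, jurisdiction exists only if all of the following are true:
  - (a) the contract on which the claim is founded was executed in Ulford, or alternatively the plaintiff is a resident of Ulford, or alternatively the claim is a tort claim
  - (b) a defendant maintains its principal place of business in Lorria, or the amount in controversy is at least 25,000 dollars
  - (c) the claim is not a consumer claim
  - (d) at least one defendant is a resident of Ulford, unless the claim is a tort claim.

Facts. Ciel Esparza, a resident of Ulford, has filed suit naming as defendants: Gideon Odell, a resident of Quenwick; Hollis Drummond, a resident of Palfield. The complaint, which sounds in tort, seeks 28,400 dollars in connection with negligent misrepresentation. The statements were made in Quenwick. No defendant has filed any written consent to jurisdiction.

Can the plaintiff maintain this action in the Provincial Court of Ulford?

The Provincial Court of Ulford:
  (a) The plaintiff resides in Ulford, so this disjunct is met. Met.
  (b) The amount in controversy is 28,400 dollars, which meets the $25,000 floor, so one alternative holds. Condition met.
  (c) The claim is a tort claim, not a consumer claim. Condition met.
  (d) No defendant resides in Ulford (they reside in Quenwick, Palfield). However, the claim is a tort claim, so the 'unless' proviso supplies this condition. Met.
  → Jurisdiction lies.

Yes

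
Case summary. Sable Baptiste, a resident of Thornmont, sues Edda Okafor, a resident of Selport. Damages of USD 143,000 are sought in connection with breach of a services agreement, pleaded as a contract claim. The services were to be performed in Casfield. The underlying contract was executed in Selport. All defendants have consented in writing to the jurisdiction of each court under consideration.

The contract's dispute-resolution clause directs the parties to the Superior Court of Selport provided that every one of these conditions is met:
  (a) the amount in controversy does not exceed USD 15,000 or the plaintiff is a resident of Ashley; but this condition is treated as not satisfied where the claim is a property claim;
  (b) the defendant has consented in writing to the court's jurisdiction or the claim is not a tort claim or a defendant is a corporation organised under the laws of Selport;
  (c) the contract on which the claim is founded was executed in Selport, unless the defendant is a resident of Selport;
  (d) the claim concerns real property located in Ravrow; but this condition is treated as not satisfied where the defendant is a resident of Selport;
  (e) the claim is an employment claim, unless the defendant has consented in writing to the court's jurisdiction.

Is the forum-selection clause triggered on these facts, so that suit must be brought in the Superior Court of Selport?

The Superior Court of Selport:
  (a) The amount in controversy is 143,000 dollars, above the 15,000 dollars ceiling; the plaintiff resides in Thornmont, not Ashley — every alternative fails. Fails.
  (b) Every defendant has filed written consent, so one alternative holds. Satisfied.
  (c) The contract was executed in Selport. Met.
  (d) The claim does not concern real property. Not met.
  (e) The claim is a contract claim, not an employment claim. However, every defendant has filed written consent, so the 'unless' proviso supplies this condition. Condition met.
  → The clause does not apply.

No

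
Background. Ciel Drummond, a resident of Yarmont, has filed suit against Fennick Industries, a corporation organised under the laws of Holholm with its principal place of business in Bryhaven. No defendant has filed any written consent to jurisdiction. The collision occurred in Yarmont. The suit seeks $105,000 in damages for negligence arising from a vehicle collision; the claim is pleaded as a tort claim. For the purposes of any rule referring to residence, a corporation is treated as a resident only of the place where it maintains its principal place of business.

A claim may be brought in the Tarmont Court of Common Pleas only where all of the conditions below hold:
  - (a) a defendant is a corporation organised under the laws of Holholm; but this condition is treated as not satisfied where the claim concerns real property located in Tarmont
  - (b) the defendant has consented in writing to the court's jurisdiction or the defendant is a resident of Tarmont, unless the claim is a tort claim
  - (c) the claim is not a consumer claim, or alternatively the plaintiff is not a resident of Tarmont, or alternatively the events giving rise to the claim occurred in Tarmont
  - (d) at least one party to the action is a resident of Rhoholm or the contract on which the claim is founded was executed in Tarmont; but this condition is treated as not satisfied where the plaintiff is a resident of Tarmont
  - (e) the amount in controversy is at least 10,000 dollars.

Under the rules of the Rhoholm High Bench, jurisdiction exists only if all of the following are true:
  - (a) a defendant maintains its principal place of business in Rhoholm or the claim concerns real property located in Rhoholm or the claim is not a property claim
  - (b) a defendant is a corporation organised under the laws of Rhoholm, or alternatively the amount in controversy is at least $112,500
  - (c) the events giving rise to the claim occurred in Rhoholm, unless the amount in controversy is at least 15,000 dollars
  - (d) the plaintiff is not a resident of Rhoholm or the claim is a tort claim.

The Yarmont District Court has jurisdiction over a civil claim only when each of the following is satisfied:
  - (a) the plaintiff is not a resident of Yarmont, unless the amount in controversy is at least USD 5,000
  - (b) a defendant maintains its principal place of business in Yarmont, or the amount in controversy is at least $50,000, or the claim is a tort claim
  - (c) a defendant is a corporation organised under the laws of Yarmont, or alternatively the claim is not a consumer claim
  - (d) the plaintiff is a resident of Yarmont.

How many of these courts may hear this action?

The Tarmont Court of Common Pleas:
  (a) Fennick Industries is organised under the laws of Holholm. The carve-out does not apply: the claim does not concern real property. Condition met.
  (b) No such written consent has been filed; the defendant resides in Bryhaven, not Tarmont — no alternative holds. However, the claim is a tort claim, so the 'unless' proviso supplies this condition. Condition met.
  (c) The claim is a tort claim, not a consumer claim, which satisfies one of the alternatives. Satisfied.
  (d) No party resides in Rhoholm; no contract (and hence no place of execution) is alleged — none of the alternatives is met. Not satisfied.
  (e) The amount in controversy is 105,000 dollars, which meets the USD 10,000 floor. Condition met.
  → Not every requirement is met — no jurisdiction.
The Rhoholm High Bench:
  (a) The claim is a tort claim, not a property claim, so one alternative holds. Satisfied.
  (b) The corporate defendant(s) are organised in Holholm, not Rhoholm; the amount in controversy is USD 105,000, below the $112,500 floor — no alternative holds. Condition not met.
  (c) The operative events occurred in Yarmont, not Rhoholm. The proviso rescues it, though: the amount in controversy is 105,000 dollars, which meets the 15,000 dollars floor. Met.
  (d) The plaintiff resides in Yarmont, which is not Rhoholm, so one alternative holds. Met.
  → At least one condition fails; no jurisdiction.
The Yarmont District Court:
  (a) The plaintiff resides in Yarmont. However, the amount in controversy is USD 105,000, which meets the 5,000 dollars floor, so the 'unless' proviso supplies this condition. Satisfied.
  (b) The amount in controversy is USD 105,000, which meets the 50,000 dollars floor, so this disjunct is met. Met.
  (c) The claim is a tort claim, not a consumer claim — that alternative is enough. Condition met.
  (d) The plaintiff resides in Yarmont. Satisfied.
  → Jurisdiction lies.
Courts with jurisdiction: the Yarmont District Court — 1 in total.

1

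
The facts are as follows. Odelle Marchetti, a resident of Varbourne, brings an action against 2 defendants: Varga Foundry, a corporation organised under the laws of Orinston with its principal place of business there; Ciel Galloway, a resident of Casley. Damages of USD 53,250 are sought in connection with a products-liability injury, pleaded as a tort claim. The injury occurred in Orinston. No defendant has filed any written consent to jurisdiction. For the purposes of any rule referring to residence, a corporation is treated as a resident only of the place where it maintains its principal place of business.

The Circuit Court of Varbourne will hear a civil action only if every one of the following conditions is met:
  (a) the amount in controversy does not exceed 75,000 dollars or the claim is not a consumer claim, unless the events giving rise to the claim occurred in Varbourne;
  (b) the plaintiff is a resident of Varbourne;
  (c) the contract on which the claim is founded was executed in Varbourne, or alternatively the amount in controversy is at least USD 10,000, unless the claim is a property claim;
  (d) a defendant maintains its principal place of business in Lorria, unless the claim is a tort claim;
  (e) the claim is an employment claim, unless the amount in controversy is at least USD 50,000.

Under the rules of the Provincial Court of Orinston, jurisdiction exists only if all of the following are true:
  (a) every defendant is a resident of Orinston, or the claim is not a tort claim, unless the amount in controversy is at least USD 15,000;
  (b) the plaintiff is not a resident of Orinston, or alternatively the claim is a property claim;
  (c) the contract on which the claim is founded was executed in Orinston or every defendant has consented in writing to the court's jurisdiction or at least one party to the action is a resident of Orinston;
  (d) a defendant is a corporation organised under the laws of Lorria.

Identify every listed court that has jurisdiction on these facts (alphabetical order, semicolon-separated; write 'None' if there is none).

The Circuit Court of Varbourne:
  (a) The amount in controversy is 53,250 dollars, within the 75,000 dollars ceiling, which satisfies one of the alternatives. Condition met.
  (b) The plaintiff resides in Varbourne. Condition met.
  (c) The amount in controversy is USD 53,250, which meets the USD 10,000 floor, so one alternative holds. Satisfied.
  (d) The corporate defendant(s) have their principal place of business in Orinston, not Lorria. The proviso rescues it, though: the claim is a tort claim. Satisfied.
  (e) The claim is a tort claim, not an employment claim. The proviso rescues it, though: the amount in controversy is USD 53,250, which meets the USD 50,000 floor. Satisfied.
  → Every requirement is satisfied — jurisdiction.
The Provincial Court of Orinston:
  (a) The defendants reside as follows — Varga Foundry in Orinston, Ciel Galloway in Casley — not all in Orinston; the claim is a tort claim — none of the alternatives is met. However, the amount in controversy is 53,250 dollars, which meets the USD 15,000 floor, so the 'unless' proviso supplies this condition. Condition met.
  (b) The plaintiff resides in Varbourne, which is not Orinston, so this disjunct is met. Condition met.
  (c) Varga Foundry resides in Orinston — that alternative is enough. Met.
  (d) The corporate defendant(s) are organised in Orinston, not Lorria. Condition not met.
  → Not every requirement is met — no jurisdiction.

the Circuit Court of Varbourne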